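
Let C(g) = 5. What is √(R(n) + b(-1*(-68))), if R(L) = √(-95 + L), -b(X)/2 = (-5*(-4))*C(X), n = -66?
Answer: √(-200 + I*√161) ≈ 0.44838 + 14.149*I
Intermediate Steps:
b(X) = -200 (b(X) = -2*(-5*(-4))*5 = -40*5 = -2*100 = -200)
√(R(n) + b(-1*(-68))) = √(√(-95 - 66) - 200) = √(√(-161) - 200) = √(I*√161 - 200) = √(-200 + I*√161)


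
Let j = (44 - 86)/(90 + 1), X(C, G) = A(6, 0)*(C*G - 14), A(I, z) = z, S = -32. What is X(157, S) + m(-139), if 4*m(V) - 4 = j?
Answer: 23/26 ≈ 0.88461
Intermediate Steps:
X(C, G) = 0 (X(C, G) = 0*(C*G - 14) = 0*(-14 + C*G) = 0)
j = -6/13 (j = -42/91 = -42*1/91 = -6/13 ≈ -0.46154)
m(V) = 23/26 (m(V) = 1 + (¼)*(-6/13) = 1 - 3/26 = 23/26)
X(157, S) + m(-139) = 0 + 23/26 = 23/26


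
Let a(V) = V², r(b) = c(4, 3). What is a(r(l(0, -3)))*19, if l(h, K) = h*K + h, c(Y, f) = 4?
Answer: 304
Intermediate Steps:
l(h, K) = h + K*h (l(h, K) = K*h + h = h + K*h)
r(b) = 4
a(r(l(0, -3)))*19 = 4²*19 = 16*19 = 304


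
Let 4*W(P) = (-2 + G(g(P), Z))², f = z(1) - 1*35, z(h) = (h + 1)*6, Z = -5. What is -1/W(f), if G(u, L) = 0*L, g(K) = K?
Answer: -1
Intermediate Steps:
G(u, L) = 0
z(h) = 6 + 6*h (z(h) = (1 + h)*6 = 6 + 6*h)
f = -23 (f = (6 + 6*1) - 1*35 = (6 + 6) - 35 = 12 - 35 = -23)
W(P) = 1 (W(P) = (-2 + 0)²/4 = (¼)*(-2)² = (¼)*4 = 1)
-1/W(f) = -1/1 = -1*1 = -1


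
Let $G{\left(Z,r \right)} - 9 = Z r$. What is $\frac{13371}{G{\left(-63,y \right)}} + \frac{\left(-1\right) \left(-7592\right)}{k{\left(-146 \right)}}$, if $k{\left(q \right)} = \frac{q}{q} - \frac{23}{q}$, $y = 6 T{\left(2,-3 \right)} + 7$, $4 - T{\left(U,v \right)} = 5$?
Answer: $\frac{1476811}{234} \approx 6311.2$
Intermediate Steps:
$T{\left(U,v \right)} = -1$ ($T{\left(U,v \right)} = 4 - 5 = -1$)
$y = 1$ ($y = 6 \left(-1\right) + 7 = -6 + 7 = 1$)
$k{\left(q \right)} = 1 - \frac{23}{q}$
$G{\left(Z,r \right)} = 9 + Z r$
$\frac{13371}{G{\left(-63,y \right)}} + \frac{\left(-1\right) \left(-7592\right)}{k{\left(-146 \right)}} = \frac{13371}{9 - 63} + \frac{\left(-1\right) \left(-7592\right)}{\frac{1}{-146} \left(-23 - 146\right)} = \frac{13371}{9 - 63} + \frac{7592}{\left(- \frac{1}{146}\right) \left(-169\right)} = \frac{13371}{-54} + \frac{7592}{\frac{169}{146}} = 13371 \left(- \frac{1}{54}\right) + 7592 \cdot \frac{146}{169} = - \frac{4457}{18} + \frac{85264}{13} = \frac{1476811}{234}$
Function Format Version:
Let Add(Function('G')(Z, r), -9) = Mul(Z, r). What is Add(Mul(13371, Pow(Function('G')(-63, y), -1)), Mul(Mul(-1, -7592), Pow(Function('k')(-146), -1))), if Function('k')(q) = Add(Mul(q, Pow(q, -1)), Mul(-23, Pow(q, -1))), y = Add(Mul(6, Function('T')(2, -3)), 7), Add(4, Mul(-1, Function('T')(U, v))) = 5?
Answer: Rational(1476811, 234) ≈ 6311.2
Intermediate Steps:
Function('T')(U, v) = -1 (Function('T')(U, v) = Add(4, Mul(-1, 5)) = Add(4, -5) = -1)
y = 1 (y = Add(Mul(6, -1), 7) = Add(-6, 7) = 1)
Function('k')(q) = Add(1, Mul(-23, Pow(q, -1)))
Function('G')(Z, r) = Add(9, Mul(Z, r))
Add(Mul(13371, Pow(Function('G')(-63, y), -1)), Mul(Mul(-1, -7592), Pow(Function('k')(-146), -1))) = Add(Mul(13371, Pow(Add(9, Mul(-63, 1)), -1)), Mul(Mul(-1, -7592), Pow(Mul(Pow(-146, -1), Add(-23, -146)), -1))) = Add(Mul(13371, Pow(Add(9, -63), -1)), Mul(7592, Pow(Mul(Rational(-1, 146), -169), -1))) = Add(Mul(13371, Pow(-54, -1)), Mul(7592, Pow(Rational(169, 146), -1))) = Add(Mul(13371, Rational(-1, 54)), Mul(7592, Rational(146, 169))) = Add(Rational(-4457, 18), Rational(85264, 13)) = Rational(1476811, 234)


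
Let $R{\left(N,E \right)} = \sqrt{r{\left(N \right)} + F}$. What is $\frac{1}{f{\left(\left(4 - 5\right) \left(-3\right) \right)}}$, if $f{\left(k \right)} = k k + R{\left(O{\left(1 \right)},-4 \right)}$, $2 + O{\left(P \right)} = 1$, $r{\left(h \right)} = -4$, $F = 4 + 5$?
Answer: $\frac{9}{76} - \frac{\sqrt{5}}{76} \approx 0.088999$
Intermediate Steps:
$F = 9$
$O{\left(P \right)} = -1$ ($O{\left(P \right)} = -2 + 1 = -1$)
$R{\left(N,E \right)} = \sqrt{5}$ ($R{\left(N,E \right)} = \sqrt{-4 + 9} = \sqrt{5}$)
$f{\left(k \right)} = \sqrt{5} + k^{2}$ ($f{\left(k \right)} = k k + \sqrt{5} = k^{2} + \sqrt{5} = \sqrt{5} + k^{2}$)
$\frac{1}{f{\left(\left(4 - 5\right) \left(-3\right) \right)}} = \frac{1}{\sqrt{5} + \left(\left(4 - 5\right) \left(-3\right)\right)^{2}} = \frac{1}{\sqrt{5} + \left(\left(-1\right) \left(-3\right)\right)^{2}} = \frac{1}{\sqrt{5} + 3^{2}} = \frac{1}{\sqrt{5} + 9} = \frac{1}{9 + \sqrt{5}}$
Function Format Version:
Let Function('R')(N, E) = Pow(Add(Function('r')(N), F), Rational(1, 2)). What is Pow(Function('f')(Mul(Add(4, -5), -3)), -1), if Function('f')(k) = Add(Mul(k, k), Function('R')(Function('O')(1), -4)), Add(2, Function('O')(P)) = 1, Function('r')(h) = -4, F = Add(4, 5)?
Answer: Add(Rational(9, 76), Mul(Rational(-1, 76), Pow(5, Rational(1, 2)))) ≈ 0.088999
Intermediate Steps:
F = 9
Function('O')(P) = -1 (Function('O')(P) = Add(-2, 1) = -1)
Function('R')(N, E) = Pow(5, Rational(1, 2)) (Function('R')(N, E) = Pow(Add(-4, 9), Rational(1, 2)) = Pow(5, Rational(1, 2)))
Function('f')(k) = Add(Pow(5, Rational(1, 2)), Pow(k, 2)) (Function('f')(k) = Add(Mul(k, k), Pow(5, Rational(1, 2))) = Add(Pow(k, 2), Pow(5, Rational(1, 2))) = Add(Pow(5, Rational(1, 2)), Pow(k, 2)))
Pow(Function('f')(Mul(Add(4, -5), -3)), -1) = Pow(Add(Pow(5, Rational(1, 2)), Pow(Mul(Add(4, -5), -3), 2)), -1) = Pow(Add(Pow(5, Rational(1, 2)), Pow(Mul(-1, -3), 2)), -1) = Pow(Add(Pow(5, Rational(1, 2)), Pow(3, 2)), -1) = Pow(Add(Pow(5, Rational(1, 2)), 9), -1) = Pow(Add(9, Pow(5, Rational(1, 2))), -1)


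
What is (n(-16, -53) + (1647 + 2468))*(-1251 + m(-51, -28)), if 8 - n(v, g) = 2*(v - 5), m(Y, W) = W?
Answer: -5327035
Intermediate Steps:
n(v, g) = 18 - 2*v (n(v, g) = 8 - 2*(v - 5) = 8 - 2*(-5 + v) = 8 - (-10 + 2*v) = 8 + (10 - 2*v) = 18 - 2*v)
(n(-16, -53) + (1647 + 2468))*(-1251 + m(-51, -28)) = ((18 - 2*(-16)) + (1647 + 2468))*(-1251 - 28) = ((18 + 32) + 4115)*(-1279) = (50 + 4115)*(-1279) = 4165*(-1279) = -5327035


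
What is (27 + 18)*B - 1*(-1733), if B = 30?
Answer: 3083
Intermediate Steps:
(27 + 18)*B - 1*(-1733) = (27 + 18)*30 - 1*(-1733) = 45*30 + 1733 = 1350 + 1733 = 3083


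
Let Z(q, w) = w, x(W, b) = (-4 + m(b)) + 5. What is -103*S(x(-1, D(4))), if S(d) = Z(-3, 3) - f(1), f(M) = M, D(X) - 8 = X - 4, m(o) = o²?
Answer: -206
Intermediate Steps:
D(X) = 4 + X (D(X) = 8 + (X - 4) = 8 + (-4 + X) = 4 + X)
x(W, b) = 1 + b² (x(W, b) = (-4 + b²) + 5 = 1 + b²)
S(d) = 2 (S(d) = 3 - 1*1 = 3 - 1 = 2)
-103*S(x(-1, D(4))) = -103*2 = -206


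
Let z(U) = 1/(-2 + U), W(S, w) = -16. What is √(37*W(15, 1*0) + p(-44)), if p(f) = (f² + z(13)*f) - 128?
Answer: 2*√303 ≈ 34.814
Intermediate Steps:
p(f) = -128 + f² + f/11 (p(f) = (f² + f/(-2 + 13)) - 128 = (f² + f/11) - 128 = -128 + f² + f/11)
√(37*W(15, 1*0) + p(-44)) = √(37*(-16) + (-128 + (-44)² + (1/11)*(-44))) = √(-592 + (-128 + 1936 - 4)) = √(-592 + 1804) = √1212 = 2*√303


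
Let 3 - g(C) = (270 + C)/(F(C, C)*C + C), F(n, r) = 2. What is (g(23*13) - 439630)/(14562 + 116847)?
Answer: -394345988/117873873 ≈ -3.3455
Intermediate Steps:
g(C) = 3 - (270 + C)/(3*C) (g(C) = 3 - (270 + C)/(2*C + C) = 3 - (270 + C)/(3*C))
(g(23*13) - 439630)/(14562 + 116847) = ((8/3 - 90/(23*13)) - 439630)/(14562 + 116847) = ((8/3 - 90/299) - 439630)/131409 = ((8/3 - 90*1/299) - 439630)*(1/131409) = ((8/3 - 90/299) - 439630)*(1/131409) = (2122/897 - 439630)*(1/131409) = -394345988/897*1/131409 = -394345988/117873873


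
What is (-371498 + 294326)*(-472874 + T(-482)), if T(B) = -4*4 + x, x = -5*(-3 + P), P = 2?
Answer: 36493481220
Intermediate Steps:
x = 5 (x = -5*(-3 + 2) = -5*(-1) = 5)
T(B) = -11 (T(B) = -4*4 + 5 = -16 + 5 = -11)
(-371498 + 294326)*(-472874 + T(-482)) = (-371498 + 294326)*(-472874 - 11) = -77172*(-472885) = 36493481220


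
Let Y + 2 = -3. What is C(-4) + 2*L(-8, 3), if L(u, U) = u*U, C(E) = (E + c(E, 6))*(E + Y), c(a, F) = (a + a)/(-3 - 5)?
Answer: -21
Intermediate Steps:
Y = -5 (Y = -2 - 3 = -5)
c(a, F) = -a/4 (c(a, F) = (2*a)/(-8) = (2*a)*(-⅛) = -a/4)
C(E) = 3*E*(-5 + E)/4 (C(E) = (E - E/4)*(E - 5) = (3*E/4)*(-5 + E) = 3*E*(-5 + E)/4)
L(u, U) = U*u
C(-4) + 2*L(-8, 3) = (¾)*(-4)*(-5 - 4) + 2*(3*(-8)) = (¾)*(-4)*(-9) + 2*(-24) = 27 - 48 = -21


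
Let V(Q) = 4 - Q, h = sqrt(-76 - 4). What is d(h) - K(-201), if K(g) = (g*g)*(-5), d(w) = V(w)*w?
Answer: 202085 + 16*I*sqrt(5) ≈ 2.0209e+5 + 35.777*I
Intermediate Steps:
h = 4*I*sqrt(5) (h = sqrt(-80) = 4*I*sqrt(5) ≈ 8.9443*I)
d(w) = w*(4 - w) (d(w) = (4 - w)*w = w*(4 - w))
K(g) = -5*g**2 (K(g) = g**2*(-5) = -5*g**2)
d(h) - K(-201) = (4*I*sqrt(5))*(4 - 4*I*sqrt(5)) - (-5)*(-201)**2 = (4*I*sqrt(5))*(4 - 4*I*sqrt(5)) - (-5)*40401 = 4*I*sqrt(5)*(4 - 4*I*sqrt(5)) - 1*(-202005) = 4*I*sqrt(5)*(4 - 4*I*sqrt(5)) + 202005 = 202005 + 4*I*sqrt(5)*(4 - 4*I*sqrt(5))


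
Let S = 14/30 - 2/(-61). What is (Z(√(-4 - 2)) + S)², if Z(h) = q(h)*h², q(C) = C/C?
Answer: 25331089/837225 ≈ 30.256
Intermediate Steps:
q(C) = 1
Z(h) = h² (Z(h) = 1*h² = h²)
S = 457/915 (S = 14*(1/30) - 2*(-1/61) = 7/15 + 2/61 = 457/915 ≈ 0.49945)
(Z(√(-4 - 2)) + S)² = ((√(-4 - 2))² + 457/915)² = ((√(-6))² + 457/915)² = ((I*√6)² + 457/915)² = (-6 + 457/915)² = (-5033/915)² = 25331089/837225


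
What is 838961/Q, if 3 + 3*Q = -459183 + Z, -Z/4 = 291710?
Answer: -2516883/1626026 ≈ -1.5479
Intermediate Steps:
Z = -1166840 (Z = -4*291710 = -1166840)
Q = -1626026/3 (Q = -1 + (-459183 - 1166840)/3 = -1 + (⅓)*(-1626023) = -1 - 1626023/3 = -1626026/3 ≈ -5.4201e+5)
838961/Q = 838961/(-1626026/3) = 838961*(-3/1626026) = -2516883/1626026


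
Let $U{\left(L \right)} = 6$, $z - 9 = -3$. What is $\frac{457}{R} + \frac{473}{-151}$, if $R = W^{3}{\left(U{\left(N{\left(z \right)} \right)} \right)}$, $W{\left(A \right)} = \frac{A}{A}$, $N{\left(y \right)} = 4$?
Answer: $\frac{68534}{151} \approx 453.87$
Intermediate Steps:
$z = 6$ ($z = 9 - 3 = 6$)
$W{\left(A \right)} = 1$
$R = 1$ ($R = 1^{3} = 1$)
$\frac{457}{R} + \frac{473}{-151} = \frac{457}{1} + \frac{473}{-151} = 457 \cdot 1 + 473 \left(- \frac{1}{151}\right) = 457 - \frac{473}{151} = \frac{68534}{151}$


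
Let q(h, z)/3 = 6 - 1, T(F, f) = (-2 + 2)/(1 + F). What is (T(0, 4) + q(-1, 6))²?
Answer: 225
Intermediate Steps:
T(F, f) = 0 (T(F, f) = 0/(1 + F) = 0)
q(h, z) = 15 (q(h, z) = 3*(6 - 1) = 3*5 = 15)
(T(0, 4) + q(-1, 6))² = (0 + 15)² = 15² = 225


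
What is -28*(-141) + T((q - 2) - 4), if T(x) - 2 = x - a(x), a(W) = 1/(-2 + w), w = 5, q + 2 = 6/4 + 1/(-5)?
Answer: 118289/30 ≈ 3943.0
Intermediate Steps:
q = -7/10 (q = -2 + (6/4 + 1/(-5)) = -2 + (6*(¼) + 1*(-⅕)) = -2 + (3/2 - ⅕) = -2 + 13/10 = -7/10 ≈ -0.70000)
a(W) = ⅓ (a(W) = 1/(-2 + 5) = 1/3 = ⅓)
T(x) = 5/3 + x (T(x) = 2 + (x - 1*⅓) = 2 + (x - ⅓) = 2 + (-⅓ + x) = 5/3 + x)
-28*(-141) + T((q - 2) - 4) = -28*(-141) + (5/3 + ((-7/10 - 2) - 4)) = 3948 + (5/3 + (-27/10 - 4)) = 3948 + (5/3 - 67/10) = 3948 - 151/30 = 118289/30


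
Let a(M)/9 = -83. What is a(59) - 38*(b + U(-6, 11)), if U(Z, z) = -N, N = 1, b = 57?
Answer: -2875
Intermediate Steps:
U(Z, z) = -1 (U(Z, z) = -1*1 = -1)
a(M) = -747 (a(M) = 9*(-83) = -747)
a(59) - 38*(b + U(-6, 11)) = -747 - 38*(57 - 1) = -747 - 38*56 = -747 - 1*2128 = -747 - 2128 = -2875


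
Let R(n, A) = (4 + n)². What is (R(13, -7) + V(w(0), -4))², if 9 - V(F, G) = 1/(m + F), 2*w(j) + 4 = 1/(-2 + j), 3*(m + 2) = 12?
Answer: 91204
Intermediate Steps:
m = 2 (m = -2 + (⅓)*12 = -2 + 4 = 2)
w(j) = -2 + 1/(2*(-2 + j))
V(F, G) = 9 - 1/(2 + F)
(R(13, -7) + V(w(0), -4))² = ((4 + 13)² + (17 + 9*((9 - 4*0)/(2*(-2 + 0))))/(2 + (9 - 4*0)/(2*(-2 + 0))))² = (17² + (17 + 9*((½)*(9 + 0)/(-2)))/(2 + (½)*(9 + 0)/(-2)))² = (289 + (17 + 9*((½)*(-½)*9))/(2 + (½)*(-½)*9))² = (289 + (17 + 9*(-9/4))/(2 - 9/4))² = (289 + (17 - 81/4)/(-¼))² = (289 - 4*(-13/4))² = (289 + 13)² = 302² = 91204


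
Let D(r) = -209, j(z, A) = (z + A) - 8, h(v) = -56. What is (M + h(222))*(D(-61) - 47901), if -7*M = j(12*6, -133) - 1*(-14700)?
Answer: 722756530/7 ≈ 1.0325e+8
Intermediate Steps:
j(z, A) = -8 + A + z (j(z, A) = (A + z) - 8 = -8 + A + z)
M = -14631/7 (M = -((-8 - 133 + 12*6) - 1*(-14700))/7 = -((-8 - 133 + 72) + 14700)/7 = -(-69 + 14700)/7 = -⅐*14631 = -14631/7 ≈ -2090.1)
(M + h(222))*(D(-61) - 47901) = (-14631/7 - 56)*(-209 - 47901) = -15023/7*(-48110) = 722756530/7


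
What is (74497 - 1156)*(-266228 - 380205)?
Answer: -47410042653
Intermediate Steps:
(74497 - 1156)*(-266228 - 380205) = 73341*(-646433) = -47410042653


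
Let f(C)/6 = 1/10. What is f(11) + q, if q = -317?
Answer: -1582/5 ≈ -316.40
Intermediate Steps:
f(C) = 3/5 (f(C) = 6/10 = 6*(1/10) = 3/5)
f(11) + q = 3/5 - 317 = -1582/5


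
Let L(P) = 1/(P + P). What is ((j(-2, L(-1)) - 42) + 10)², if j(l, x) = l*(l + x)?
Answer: 729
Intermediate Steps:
L(P) = 1/(2*P)
((j(-2, L(-1)) - 42) + 10)² = ((-2*(-2 + (½)/(-1)) - 42) + 10)² = ((-2*(-2 + (½)*(-1)) - 42) + 10)² = ((-2*(-2 - ½) - 42) + 10)² = ((-2*(-5/2) - 42) + 10)² = ((5 - 42) + 10)² = (-37 + 10)² = (-27)² = 729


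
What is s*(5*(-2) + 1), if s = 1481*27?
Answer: -359883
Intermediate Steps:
s = 39987
s*(5*(-2) + 1) = 39987*(5*(-2) + 1) = 39987*(-10 + 1) = 39987*(-9) = -359883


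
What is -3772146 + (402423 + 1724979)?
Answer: -1644744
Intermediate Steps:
-3772146 + (402423 + 1724979) = -3772146 + 2127402 = -1644744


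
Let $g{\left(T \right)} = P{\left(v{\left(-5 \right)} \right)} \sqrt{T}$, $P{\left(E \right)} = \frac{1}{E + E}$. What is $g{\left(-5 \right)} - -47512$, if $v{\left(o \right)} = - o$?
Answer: $47512 + \frac{i \sqrt{5}}{10} \approx 47512.0 + 0.22361 i$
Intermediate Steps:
$P{\left(E \right)} = \frac{1}{2 E}$
$g{\left(T \right)} = \frac{\sqrt{T}}{10}$ ($g{\left(T \right)} = \frac{1}{2 \left(\left(-1\right) \left(-5\right)\right)} \sqrt{T} = \frac{1}{2 \cdot 5} \sqrt{T} = \frac{1}{2} \cdot \frac{1}{5} \sqrt{T} = \frac{\sqrt{T}}{10}$)
$g{\left(-5 \right)} - -47512 = \frac{\sqrt{-5}}{10} - -47512 = \frac{i \sqrt{5}}{10} + 47512 = 47512 + \frac{i \sqrt{5}}{10}$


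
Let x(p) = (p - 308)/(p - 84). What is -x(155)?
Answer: 153/71 ≈ 2.1549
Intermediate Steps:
x(p) = (-308 + p)/(-84 + p)
-x(155) = -(-308 + 155)/(-84 + 155) = -(-153)/71 = -1*(-153/71) = 153/71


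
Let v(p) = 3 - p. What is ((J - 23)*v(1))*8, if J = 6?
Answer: -272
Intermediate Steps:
((J - 23)*v(1))*8 = ((6 - 23)*(3 - 1*1))*8 = -17*(3 - 1)*8 = -17*2*8 = -34*8 = -272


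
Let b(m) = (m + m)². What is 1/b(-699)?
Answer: 1/1954404 ≈ 5.1167e-7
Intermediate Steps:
b(m) = 4*m² (b(m) = (2*m)² = 4*m²)
1/b(-699) = 1/(4*(-699)²) = 1/(4*488601) = 1/1954404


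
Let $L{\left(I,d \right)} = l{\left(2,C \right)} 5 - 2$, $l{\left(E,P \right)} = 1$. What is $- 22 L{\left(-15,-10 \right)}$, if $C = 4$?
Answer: $-66$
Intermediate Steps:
$L{\left(I,d \right)} = 3$ ($L{\left(I,d \right)} = 1 \cdot 5 - 2 = 5 - 2 = 3$)
$- 22 L{\left(-15,-10 \right)} = \left(-22\right) 3 = -66$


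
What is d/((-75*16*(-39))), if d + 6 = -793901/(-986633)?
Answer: -5125897/46174424400 ≈ -0.00011101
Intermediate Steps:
d = -5125897/986633 (d = -6 - 793901/(-986633) = -6 - 793901*(-1/986633) = -6 + 793901/986633 = -5125897/986633 ≈ -5.1953)
d/((-75*16*(-39))) = -5125897/(986633*(-75*16*(-39))) = -5125897/(986633*((-1200*(-39)))) = -5125897/986633/46800 = -5125897/986633*1/46800 = -5125897/46174424400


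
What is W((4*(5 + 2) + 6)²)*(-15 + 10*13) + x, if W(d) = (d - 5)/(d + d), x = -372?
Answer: -727699/2312 ≈ -314.75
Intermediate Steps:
W(d) = (-5 + d)/(2*d) (W(d) = (-5 + d)/((2*d)) = (-5 + d)*(1/(2*d)) = (-5 + d)/(2*d))
W((4*(5 + 2) + 6)²)*(-15 + 10*13) + x = ((-5 + (4*(5 + 2) + 6)²)/(2*((4*(5 + 2) + 6)²)))*(-15 + 10*13) - 372 = ((-5 + (4*7 + 6)²)/(2*((4*7 + 6)²)))*(-15 + 130) - 372 = ((-5 + (28 + 6)²)/(2*((28 + 6)²)))*115 - 372 = ((-5 + 34²)/(2*(34²)))*115 - 372 = ((½)*(-5 + 1156)/1156)*115 - 372 = ((½)*(1/1156)*1151)*115 - 372 = (1151/2312)*115 - 372 = 132365/2312 - 372 = -727699/2312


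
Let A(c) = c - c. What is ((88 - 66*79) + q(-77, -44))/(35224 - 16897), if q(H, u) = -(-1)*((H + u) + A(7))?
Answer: -1749/6109 ≈ -0.28630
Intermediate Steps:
A(c) = 0
q(H, u) = H + u (q(H, u) = -(-1)*((H + u) + 0) = -(-1)*(H + u) = -(-H - u) = H + u)
((88 - 66*79) + q(-77, -44))/(35224 - 16897) = ((88 - 66*79) + (-77 - 44))/(35224 - 16897) = ((88 - 5214) - 121)/18327 = (-5126 - 121)*(1/18327) = -5247*1/18327 = -1749/6109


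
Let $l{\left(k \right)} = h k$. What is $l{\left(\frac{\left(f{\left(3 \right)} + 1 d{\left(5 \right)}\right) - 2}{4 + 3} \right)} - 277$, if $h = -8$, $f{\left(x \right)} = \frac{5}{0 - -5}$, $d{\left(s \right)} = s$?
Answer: $- \frac{1971}{7} \approx -281.57$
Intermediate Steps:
$f{\left(x \right)} = 1$ ($f{\left(x \right)} = \frac{5}{0 + 5} = \frac{5}{5} = 5 \cdot \frac{1}{5} = 1$)
$l{\left(k \right)} = - 8 k$
$l{\left(\frac{\left(f{\left(3 \right)} + 1 d{\left(5 \right)}\right) - 2}{4 + 3} \right)} - 277 = - 8 \frac{\left(1 + 1 \cdot 5\right) - 2}{4 + 3} - 277 = - 8 \frac{\left(1 + 5\right) - 2}{7} - 277 = - 8 \left(6 - 2\right) \frac{1}{7} - 277 = - 8 \cdot 4 \cdot \frac{1}{7} - 277 = \left(-8\right) \frac{4}{7} - 277 = - \frac{32}{7} - 277 = - \frac{1971}{7}$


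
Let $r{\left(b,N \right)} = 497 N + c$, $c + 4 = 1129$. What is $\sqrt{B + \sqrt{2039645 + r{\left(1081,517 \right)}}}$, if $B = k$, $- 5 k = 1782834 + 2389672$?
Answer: $\frac{\sqrt{-20862530 + 25 \sqrt{2297719}}}{5} \approx 912.68 i$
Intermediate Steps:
$c = 1125$ ($c = -4 + 1129 = 1125$)
$k = - \frac{4172506}{5}$ ($k = - \frac{1782834 + 2389672}{5} = \left(- \frac{1}{5}\right) 4172506 = - \frac{4172506}{5} \approx -8.345 \cdot 10^{5}$)
$B = - \frac{4172506}{5} \approx -8.345 \cdot 10^{5}$
$r{\left(b,N \right)} = 1125 + 497 N$ ($r{\left(b,N \right)} = 497 N + 1125 = 1125 + 497 N$)
$\sqrt{B + \sqrt{2039645 + r{\left(1081,517 \right)}}} = \sqrt{- \frac{4172506}{5} + \sqrt{2039645 + \left(1125 + 497 \cdot 517\right)}} = \sqrt{- \frac{4172506}{5} + \sqrt{2039645 + \left(1125 + 256949\right)}} = \sqrt{- \frac{4172506}{5} + \sqrt{2039645 + 258074}} = \sqrt{- \frac{4172506}{5} + \sqrt{2297719}}$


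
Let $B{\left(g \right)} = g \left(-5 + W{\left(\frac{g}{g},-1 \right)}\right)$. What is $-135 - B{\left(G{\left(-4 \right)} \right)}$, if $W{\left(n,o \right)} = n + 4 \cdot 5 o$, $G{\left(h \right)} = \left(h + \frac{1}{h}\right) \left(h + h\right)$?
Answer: $681$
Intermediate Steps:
$G{\left(h \right)} = 2 h \left(h + \frac{1}{h}\right)$ ($G{\left(h \right)} = \left(h + \frac{1}{h}\right) 2 h = 2 h \left(h + \frac{1}{h}\right)$)
$W{\left(n,o \right)} = n + 20 o$
$B{\left(g \right)} = - 24 g$ ($B{\left(g \right)} = g \left(-5 + \left(\frac{g}{g} + 20 \left(-1\right)\right)\right) = g \left(-5 + \left(1 - 20\right)\right) = g \left(-5 - 19\right) = g \left(-24\right) = - 24 g$)
$-135 - B{\left(G{\left(-4 \right)} \right)} = -135 - - 24 \left(2 + 2 \left(-4\right)^{2}\right) = -135 - - 24 \left(2 + 2 \cdot 16\right) = -135 - - 24 \left(2 + 32\right) = -135 - \left(-24\right) 34 = -135 - -816 = -135 + 816 = 681$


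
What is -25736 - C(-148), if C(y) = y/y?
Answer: -25737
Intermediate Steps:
C(y) = 1
-25736 - C(-148) = -25736 - 1*1 = -25736 - 1 = -25737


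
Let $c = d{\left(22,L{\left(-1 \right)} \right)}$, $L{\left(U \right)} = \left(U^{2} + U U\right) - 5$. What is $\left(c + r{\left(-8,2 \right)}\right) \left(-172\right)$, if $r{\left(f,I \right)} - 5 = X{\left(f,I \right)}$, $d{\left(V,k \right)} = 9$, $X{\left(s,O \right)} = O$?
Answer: $-2752$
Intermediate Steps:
$L{\left(U \right)} = -5 + 2 U^{2}$ ($L{\left(U \right)} = \left(U^{2} + U^{2}\right) - 5 = 2 U^{2} - 5 = -5 + 2 U^{2}$)
$r{\left(f,I \right)} = 5 + I$
$c = 9$
$\left(c + r{\left(-8,2 \right)}\right) \left(-172\right) = \left(9 + \left(5 + 2\right)\right) \left(-172\right) = \left(9 + 7\right) \left(-172\right) = 16 \left(-172\right) = -2752$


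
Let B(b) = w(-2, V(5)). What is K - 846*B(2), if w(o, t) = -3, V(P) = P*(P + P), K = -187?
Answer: 2351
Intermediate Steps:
V(P) = 2*P**2 (V(P) = P*(2*P) = 2*P**2)
B(b) = -3
K - 846*B(2) = -187 - 846*(-3) = -187 + 2538 = 2351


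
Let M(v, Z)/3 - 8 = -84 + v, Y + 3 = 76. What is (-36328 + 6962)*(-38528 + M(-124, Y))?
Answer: 1149032848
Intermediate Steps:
Y = 73 (Y = -3 + 76 = 73)
M(v, Z) = -228 + 3*v (M(v, Z) = 24 + 3*(-84 + v) = 24 + (-252 + 3*v) = -228 + 3*v)
(-36328 + 6962)*(-38528 + M(-124, Y)) = (-36328 + 6962)*(-38528 + (-228 + 3*(-124))) = -29366*(-38528 + (-228 - 372)) = -29366*(-38528 - 600) = -29366*(-39128) = 1149032848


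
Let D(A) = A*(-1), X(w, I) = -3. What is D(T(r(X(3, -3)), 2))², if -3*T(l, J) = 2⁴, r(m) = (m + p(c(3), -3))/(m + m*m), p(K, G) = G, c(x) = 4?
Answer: 256/9 ≈ 28.444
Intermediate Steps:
r(m) = (-3 + m)/(m + m²) (r(m) = (m - 3)/(m + m*m) = (-3 + m)/(m + m²))
T(l, J) = -16/3 (T(l, J) = -⅓*2⁴ = -⅓*16 = -16/3)
D(A) = -A
D(T(r(X(3, -3)), 2))² = (-1*(-16/3))² = (16/3)² = 256/9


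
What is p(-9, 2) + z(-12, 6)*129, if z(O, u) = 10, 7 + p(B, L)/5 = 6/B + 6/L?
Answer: 3800/3 ≈ 1266.7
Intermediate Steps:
p(B, L) = -35 + 30/B + 30/L (p(B, L) = -35 + 5*(6/B + 6/L) = -35 + (30/B + 30/L) = -35 + 30/B + 30/L)
p(-9, 2) + z(-12, 6)*129 = (-35 + 30/(-9) + 30/2) + 10*129 = (-35 + 30*(-⅑) + 30*(½)) + 1290 = (-35 - 10/3 + 15) + 1290 = -70/3 + 1290 = 3800/3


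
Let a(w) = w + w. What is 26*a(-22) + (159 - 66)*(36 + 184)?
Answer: 19316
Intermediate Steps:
a(w) = 2*w
26*a(-22) + (159 - 66)*(36 + 184) = 26*(2*(-22)) + (159 - 66)*(36 + 184) = 26*(-44) + 93*220 = -1144 + 20460 = 19316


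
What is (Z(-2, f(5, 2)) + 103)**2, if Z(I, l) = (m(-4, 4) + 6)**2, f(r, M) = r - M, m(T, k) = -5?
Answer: 10816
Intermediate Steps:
Z(I, l) = 1 (Z(I, l) = (-5 + 6)**2 = 1**2 = 1)
(Z(-2, f(5, 2)) + 103)**2 = (1 + 103)**2 = 104**2 = 10816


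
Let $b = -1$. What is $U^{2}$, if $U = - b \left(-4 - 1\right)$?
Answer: $25$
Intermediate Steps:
$U = -5$ ($U = - \left(-1\right) \left(-4 - 1\right) = - \left(-1\right) \left(-5\right) = \left(-1\right) 5 = -5$)
$U^{2} = \left(-5\right)^{2} = 25$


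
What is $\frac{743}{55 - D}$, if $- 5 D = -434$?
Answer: $- \frac{3715}{159} \approx -23.365$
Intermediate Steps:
$D = \frac{434}{5}$ ($D = \left(- \frac{1}{5}\right) \left(-434\right) = \frac{434}{5} \approx 86.8$)
$\frac{743}{55 - D} = \frac{743}{55 - \frac{434}{5}} = \frac{743}{- \frac{159}{5}} = 743 \left(- \frac{5}{159}\right) = - \frac{3715}{159}$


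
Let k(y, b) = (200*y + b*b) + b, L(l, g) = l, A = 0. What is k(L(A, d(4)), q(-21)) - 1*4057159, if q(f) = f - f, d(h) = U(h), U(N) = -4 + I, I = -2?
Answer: -4057159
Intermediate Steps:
U(N) = -6 (U(N) = -4 - 2 = -6)
d(h) = -6
q(f) = 0
k(y, b) = b + b**2 + 200*y (k(y, b) = (200*y + b**2) + b = (b**2 + 200*y) + b = b + b**2 + 200*y)
k(L(A, d(4)), q(-21)) - 1*4057159 = (0 + 0**2 + 200*0) - 1*4057159 = (0 + 0 + 0) - 4057159 = 0 - 4057159 = -4057159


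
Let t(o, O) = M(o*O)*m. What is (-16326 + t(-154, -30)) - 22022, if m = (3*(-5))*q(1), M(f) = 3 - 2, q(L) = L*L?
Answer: -38363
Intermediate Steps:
q(L) = L**2
M(f) = 1
m = -15 (m = (3*(-5))*1**2 = -15*1 = -15)
t(o, O) = -15 (t(o, O) = 1*(-15) = -15)
(-16326 + t(-154, -30)) - 22022 = (-16326 - 15) - 22022 = -16341 - 22022 = -38363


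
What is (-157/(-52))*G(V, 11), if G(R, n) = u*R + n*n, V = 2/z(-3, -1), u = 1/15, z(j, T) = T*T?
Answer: 285269/780 ≈ 365.73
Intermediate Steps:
z(j, T) = T**2
u = 1/15 ≈ 0.066667
V = 2 (V = 2/((-1)**2) = 2/1 = 2*1 = 2)
G(R, n) = n**2 + R/15 (G(R, n) = R/15 + n*n = R/15 + n**2 = n**2 + R/15)
(-157/(-52))*G(V, 11) = (-157/(-52))*(11**2 + (1/15)*2) = (-157*(-1/52))*(121 + 2/15) = (157/52)*(1817/15) = 285269/780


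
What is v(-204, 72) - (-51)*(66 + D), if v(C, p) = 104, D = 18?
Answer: 4388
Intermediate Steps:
v(-204, 72) - (-51)*(66 + D) = 104 - (-51)*(66 + 18) = 104 - (-51)*84 = 104 - 1*(-4284) = 104 + 4284 = 4388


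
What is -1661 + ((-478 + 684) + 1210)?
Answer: -245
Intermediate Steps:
-1661 + ((-478 + 684) + 1210) = -1661 + (206 + 1210) = -1661 + 1416 = -245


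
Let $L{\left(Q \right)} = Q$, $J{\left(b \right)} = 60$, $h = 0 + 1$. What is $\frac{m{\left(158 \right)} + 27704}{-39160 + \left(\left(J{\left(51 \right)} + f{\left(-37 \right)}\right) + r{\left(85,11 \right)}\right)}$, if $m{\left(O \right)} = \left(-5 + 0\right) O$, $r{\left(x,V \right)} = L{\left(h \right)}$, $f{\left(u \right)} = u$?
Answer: $- \frac{13457}{19568} \approx -0.6877$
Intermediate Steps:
$h = 1$
$r{\left(x,V \right)} = 1$
$m{\left(O \right)} = - 5 O$
$\frac{m{\left(158 \right)} + 27704}{-39160 + \left(\left(J{\left(51 \right)} + f{\left(-37 \right)}\right) + r{\left(85,11 \right)}\right)} = \frac{\left(-5\right) 158 + 27704}{-39160 + \left(\left(60 - 37\right) + 1\right)} = \frac{-790 + 27704}{-39160 + \left(23 + 1\right)} = \frac{26914}{-39160 + 24} = \frac{26914}{-39136} = 26914 \left(- \frac{1}{39136}\right) = - \frac{13457}{19568}$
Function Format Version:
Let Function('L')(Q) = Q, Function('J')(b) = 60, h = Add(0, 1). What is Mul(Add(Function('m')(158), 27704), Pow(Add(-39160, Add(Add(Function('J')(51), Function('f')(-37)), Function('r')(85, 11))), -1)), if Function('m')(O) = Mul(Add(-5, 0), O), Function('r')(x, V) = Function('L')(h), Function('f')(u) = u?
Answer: Rational(-13457, 19568) ≈ -0.68770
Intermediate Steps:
h = 1
Function('r')(x, V) = 1
Function('m')(O) = Mul(-5, O)
Mul(Add(Function('m')(158), 27704), Pow(Add(-39160, Add(Add(Function('J')(51), Function('f')(-37)), Function('r')(85, 11))), -1)) = Mul(Add(Mul(-5, 158), 27704), Pow(Add(-39160, Add(Add(60, -37), 1)), -1)) = Mul(Add(-790, 27704), Pow(Add(-39160, Add(23, 1)), -1)) = Mul(26914, Pow(Add(-39160, 24), -1)) = Mul(26914, Pow(-39136, -1)) = Mul(26914, Rational(-1, 39136)) = Rational(-13457, 19568)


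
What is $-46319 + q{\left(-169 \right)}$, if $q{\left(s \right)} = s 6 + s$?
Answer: $-47502$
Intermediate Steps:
$q{\left(s \right)} = 7 s$ ($q{\left(s \right)} = 6 s + s = 7 s$)
$-46319 + q{\left(-169 \right)} = -46319 + 7 \left(-169\right) = -46319 - 1183 = -47502$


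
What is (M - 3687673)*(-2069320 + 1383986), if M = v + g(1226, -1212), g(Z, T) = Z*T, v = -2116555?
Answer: 4996180806760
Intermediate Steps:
g(Z, T) = T*Z
M = -3602467 (M = -2116555 - 1212*1226 = -2116555 - 1485912 = -3602467)
(M - 3687673)*(-2069320 + 1383986) = (-3602467 - 3687673)*(-2069320 + 1383986) = -7290140*(-685334) = 4996180806760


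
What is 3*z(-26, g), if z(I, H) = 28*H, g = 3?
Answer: 252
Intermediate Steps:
3*z(-26, g) = 3*(28*3) = 3*84 = 252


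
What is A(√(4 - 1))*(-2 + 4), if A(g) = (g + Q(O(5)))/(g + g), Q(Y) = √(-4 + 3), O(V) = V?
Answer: 1 + I*√3/3 ≈ 1.0 + 0.57735*I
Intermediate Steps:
Q(Y) = I (Q(Y) = √(-1) = I)
A(g) = (I + g)/(2*g) (A(g) = (g + I)/(g + g) = (I + g)/((2*g)) = (I + g)*(1/(2*g)) = (I + g)/(2*g))
A(√(4 - 1))*(-2 + 4) = ((I + √(4 - 1))/(2*(√(4 - 1))))*(-2 + 4) = ((I + √3)/(2*(√3)))*2 = ((√3/3)*(I + √3)/2)*2 = (√3*(I + √3)/6)*2 = √3*(I + √3)/3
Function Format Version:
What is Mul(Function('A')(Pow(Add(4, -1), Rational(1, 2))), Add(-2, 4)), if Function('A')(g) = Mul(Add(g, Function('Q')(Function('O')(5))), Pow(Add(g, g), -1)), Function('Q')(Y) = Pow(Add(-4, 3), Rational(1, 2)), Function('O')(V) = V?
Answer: Add(1, Mul(Rational(1, 3), I, Pow(3, Rational(1, 2)))) ≈ Add(1.0000, Mul(0.57735, I))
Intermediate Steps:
Function('Q')(Y) = I (Function('Q')(Y) = Pow(-1, Rational(1, 2)) = I)
Function('A')(g) = Mul(Rational(1, 2), Pow(g, -1), Add(I, g)) (Function('A')(g) = Mul(Add(g, I), Pow(Add(g, g), -1)) = Mul(Add(I, g), Pow(Mul(2, g), -1)) = Mul(Add(I, g), Mul(Rational(1, 2), Pow(g, -1))) = Mul(Rational(1, 2), Pow(g, -1), Add(I, g)))
Mul(Function('A')(Pow(Add(4, -1), Rational(1, 2))), Add(-2, 4)) = Mul(Mul(Rational(1, 2), Pow(Pow(Add(4, -1), Rational(1, 2)), -1), Add(I, Pow(Add(4, -1), Rational(1, 2)))), Add(-2, 4)) = Mul(Mul(Rational(1, 2), Pow(Pow(3, Rational(1, 2)), -1), Add(I, Pow(3, Rational(1, 2)))), 2) = Mul(Mul(Rational(1, 2), Mul(Rational(1, 3), Pow(3, Rational(1, 2))), Add(I, Pow(3, Rational(1, 2)))), 2) = Mul(Mul(Rational(1, 6), Pow(3, Rational(1, 2)), Add(I, Pow(3, Rational(1, 2)))), 2) = Mul(Rational(1, 3), Pow(3, Rational(1, 2)), Add(I, Pow(3, Rational(1, 2))))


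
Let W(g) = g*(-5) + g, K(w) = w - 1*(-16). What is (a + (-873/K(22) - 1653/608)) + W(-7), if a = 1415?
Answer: 861723/608 ≈ 1417.3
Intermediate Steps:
K(w) = 16 + w (K(w) = w + 16 = 16 + w)
W(g) = -4*g (W(g) = -5*g + g = -4*g)
(a + (-873/K(22) - 1653/608)) + W(-7) = (1415 + (-873/(16 + 22) - 1653/608)) - 4*(-7) = (1415 + (-873/38 - 1653*1/608)) + 28 = (1415 + (-873*1/38 - 87/32)) + 28 = (1415 + (-873/38 - 87/32)) + 28 = (1415 - 15621/608) + 28 = 844699/608 + 28 = 861723/608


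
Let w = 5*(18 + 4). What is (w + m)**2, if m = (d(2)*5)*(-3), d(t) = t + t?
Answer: 2500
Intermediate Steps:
d(t) = 2*t
w = 110 (w = 5*22 = 110)
m = -60 (m = ((2*2)*5)*(-3) = (4*5)*(-3) = 20*(-3) = -60)
(w + m)**2 = (110 - 60)**2 = 50**2 = 2500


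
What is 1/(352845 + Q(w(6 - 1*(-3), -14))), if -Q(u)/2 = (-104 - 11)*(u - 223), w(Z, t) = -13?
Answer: 1/298565 ≈ 3.3494e-6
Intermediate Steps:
Q(u) = -51290 + 230*u (Q(u) = -2*(-104 - 11)*(u - 223) = -(-230)*(-223 + u) = -2*(25645 - 115*u) = -51290 + 230*u)
1/(352845 + Q(w(6 - 1*(-3), -14))) = 1/(352845 + (-51290 + 230*(-13))) = 1/(352845 + (-51290 - 2990)) = 1/(352845 - 54280) = 1/298565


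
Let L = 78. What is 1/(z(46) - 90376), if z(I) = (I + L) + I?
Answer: -1/90206 ≈ -1.1086e-5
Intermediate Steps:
z(I) = 78 + 2*I (z(I) = (I + 78) + I = (78 + I) + I = 78 + 2*I)
1/(z(46) - 90376) = 1/((78 + 2*46) - 90376) = 1/((78 + 92) - 90376) = 1/(170 - 90376) = 1/(-90206) = -1/90206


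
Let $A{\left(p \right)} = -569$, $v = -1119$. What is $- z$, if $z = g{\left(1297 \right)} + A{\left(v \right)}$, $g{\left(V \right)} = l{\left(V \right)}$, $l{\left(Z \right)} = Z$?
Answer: $-728$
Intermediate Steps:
$g{\left(V \right)} = V$
$z = 728$ ($z = 1297 - 569 = 728$)
$- z = \left(-1\right) 728 = -728$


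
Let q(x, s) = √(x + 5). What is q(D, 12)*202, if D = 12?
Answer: 202*√17 ≈ 832.87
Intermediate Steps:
q(x, s) = √(5 + x)
q(D, 12)*202 = √(5 + 12)*202 = √17*202 = 202*√17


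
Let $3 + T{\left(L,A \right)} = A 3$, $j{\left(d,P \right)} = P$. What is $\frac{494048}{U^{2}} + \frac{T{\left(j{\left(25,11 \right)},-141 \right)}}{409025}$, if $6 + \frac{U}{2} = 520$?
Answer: $\frac{12601737076}{27015692225} \approx 0.46646$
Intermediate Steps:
$U = 1028$ ($U = -12 + 2 \cdot 520 = -12 + 1040 = 1028$)
$T{\left(L,A \right)} = -3 + 3 A$ ($T{\left(L,A \right)} = -3 + A 3 = -3 + 3 A$)
$\frac{494048}{U^{2}} + \frac{T{\left(j{\left(25,11 \right)},-141 \right)}}{409025} = \frac{494048}{1028^{2}} + \frac{-3 + 3 \left(-141\right)}{409025} = \frac{494048}{1056784} + \left(-3 - 423\right) \frac{1}{409025} = 494048 \cdot \frac{1}{1056784} - \frac{426}{409025} = \frac{30878}{66049} - \frac{426}{409025} = \frac{12601737076}{27015692225}$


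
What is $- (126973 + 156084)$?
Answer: $-283057$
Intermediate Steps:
$- (126973 + 156084) = \left(-1\right) 283057 = -283057$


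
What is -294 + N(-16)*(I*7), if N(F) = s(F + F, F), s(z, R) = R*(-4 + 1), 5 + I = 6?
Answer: 42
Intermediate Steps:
I = 1 (I = -5 + 6 = 1)
s(z, R) = -3*R (s(z, R) = R*(-3) = -3*R)
N(F) = -3*F
-294 + N(-16)*(I*7) = -294 + (-3*(-16))*(1*7) = -294 + 48*7 = -294 + 336 = 42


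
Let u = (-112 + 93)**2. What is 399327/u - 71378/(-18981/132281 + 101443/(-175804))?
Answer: 605926954967474881/6048886111727 ≈ 1.0017e+5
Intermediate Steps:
u = 361 (u = (-19)**2 = 361)
399327/u - 71378/(-18981/132281 + 101443/(-175804)) = 399327/361 - 71378/(-18981/132281 + 101443/(-175804)) = 399327*(1/361) - 71378/(-18981*1/132281 + 101443*(-1/175804)) = 399327/361 - 71378/(-18981/132281 - 101443/175804) = 399327/361 - 71378/(-16755917207/23255528924) = 399327/361 - 71378*(-23255528924/16755917207) = 399327/361 + 1659933143537272/16755917207 = 605926954967474881/6048886111727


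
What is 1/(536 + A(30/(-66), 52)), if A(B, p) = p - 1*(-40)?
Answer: 1/628 ≈ 0.0015924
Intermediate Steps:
A(B, p) = 40 + p (A(B, p) = p + 40 = 40 + p)
1/(536 + A(30/(-66), 52)) = 1/(536 + (40 + 52)) = 1/(536 + 92) = 1/628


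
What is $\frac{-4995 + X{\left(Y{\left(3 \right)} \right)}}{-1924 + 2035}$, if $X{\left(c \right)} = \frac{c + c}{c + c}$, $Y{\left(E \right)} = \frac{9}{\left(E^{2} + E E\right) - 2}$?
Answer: $- \frac{4994}{111} \approx -44.991$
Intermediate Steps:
$Y{\left(E \right)} = \frac{9}{-2 + 2 E^{2}}$ ($Y{\left(E \right)} = \frac{9}{\left(E^{2} + E^{2}\right) - 2} = \frac{9}{2 E^{2} - 2} = \frac{9}{-2 + 2 E^{2}}$)
$X{\left(c \right)} = 1$ ($X{\left(c \right)} = \frac{2 c}{2 c} = 2 c \frac{1}{2 c} = 1$)
$\frac{-4995 + X{\left(Y{\left(3 \right)} \right)}}{-1924 + 2035} = \frac{-4995 + 1}{-1924 + 2035} = - \frac{4994}{111}$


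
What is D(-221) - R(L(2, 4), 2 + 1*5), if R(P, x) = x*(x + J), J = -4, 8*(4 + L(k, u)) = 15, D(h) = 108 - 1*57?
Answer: 30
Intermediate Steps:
D(h) = 51 (D(h) = 108 - 57 = 51)
L(k, u) = -17/8 (L(k, u) = -4 + (⅛)*15 = -4 + 15/8 = -17/8)
R(P, x) = x*(-4 + x) (R(P, x) = x*(x - 4) = x*(-4 + x))
D(-221) - R(L(2, 4), 2 + 1*5) = 51 - (2 + 1*5)*(-4 + (2 + 1*5)) = 51 - (2 + 5)*(-4 + (2 + 5)) = 51 - 7*(-4 + 7) = 51 - 7*3 = 51 - 1*21 = 51 - 21 = 30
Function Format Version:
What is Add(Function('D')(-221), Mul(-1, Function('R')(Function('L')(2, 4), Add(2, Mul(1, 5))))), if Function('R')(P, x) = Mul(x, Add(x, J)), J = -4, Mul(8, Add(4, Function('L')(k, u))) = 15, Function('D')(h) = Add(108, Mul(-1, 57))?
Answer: 30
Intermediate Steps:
Function('D')(h) = 51 (Function('D')(h) = Add(108, -57) = 51)
Function('L')(k, u) = Rational(-17, 8) (Function('L')(k, u) = Add(-4, Mul(Rational(1, 8), 15)) = Add(-4, Rational(15, 8)) = Rational(-17, 8))
Function('R')(P, x) = Mul(x, Add(-4, x)) (Function('R')(P, x) = Mul(x, Add(x, -4)) = Mul(x, Add(-4, x)))
Add(Function('D')(-221), Mul(-1, Function('R')(Function('L')(2, 4), Add(2, Mul(1, 5))))) = Add(51, Mul(-1, Mul(Add(2, Mul(1, 5)), Add(-4, Add(2, Mul(1, 5)))))) = Add(51, Mul(-1, Mul(Add(2, 5), Add(-4, Add(2, 5))))) = Add(51, Mul(-1, Mul(7, Add(-4, 7)))) = Add(51, Mul(-1, Mul(7, 3))) = Add(51, Mul(-1, 21)) = Add(51, -21) = 30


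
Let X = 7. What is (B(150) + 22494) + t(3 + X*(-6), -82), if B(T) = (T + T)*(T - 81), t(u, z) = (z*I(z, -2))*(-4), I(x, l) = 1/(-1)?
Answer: 42866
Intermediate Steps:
I(x, l) = -1
t(u, z) = 4*z (t(u, z) = (z*(-1))*(-4) = -z*(-4) = 4*z)
B(T) = 2*T*(-81 + T) (B(T) = (2*T)*(-81 + T) = 2*T*(-81 + T))
(B(150) + 22494) + t(3 + X*(-6), -82) = (2*150*(-81 + 150) + 22494) + 4*(-82) = (2*150*69 + 22494) - 328 = (20700 + 22494) - 328 = 43194 - 328 = 42866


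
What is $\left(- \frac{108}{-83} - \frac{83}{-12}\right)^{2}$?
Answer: $\frac{66994225}{992016} \approx 67.533$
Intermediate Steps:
$\left(- \frac{108}{-83} - \frac{83}{-12}\right)^{2} = \left(\left(-108\right) \left(- \frac{1}{83}\right) - - \frac{83}{12}\right)^{2} = \left(\frac{108}{83} + \frac{83}{12}\right)^{2} = \left(\frac{8185}{996}\right)^{2} = \frac{66994225}{992016}$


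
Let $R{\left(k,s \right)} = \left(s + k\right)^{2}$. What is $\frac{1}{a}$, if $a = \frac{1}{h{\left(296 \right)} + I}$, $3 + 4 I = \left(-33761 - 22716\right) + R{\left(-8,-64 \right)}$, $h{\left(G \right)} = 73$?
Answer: $-12751$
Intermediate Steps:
$R{\left(k,s \right)} = \left(k + s\right)^{2}$
$I = -12824$ ($I = - \frac{3}{4} + \frac{\left(-33761 - 22716\right) + \left(-8 - 64\right)^{2}}{4} = - \frac{3}{4} + \frac{-56477 + \left(-72\right)^{2}}{4} = - \frac{3}{4} + \frac{-56477 + 5184}{4} = - \frac{3}{4} + \frac{1}{4} \left(-51293\right) = - \frac{3}{4} - \frac{51293}{4} = -12824$)
$a = - \frac{1}{12751}$ ($a = \frac{1}{73 - 12824} = \frac{1}{-12751} = - \frac{1}{12751} \approx -7.8425 \cdot 10^{-5}$)
$\frac{1}{a} = \frac{1}{- \frac{1}{12751}} = -12751$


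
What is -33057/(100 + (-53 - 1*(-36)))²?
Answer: -33057/6889 ≈ -4.7985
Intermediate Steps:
-33057/(100 + (-53 - 1*(-36)))² = -33057/(100 + (-53 + 36))² = -33057/(100 - 17)² = -33057/(83²) = -33057/6889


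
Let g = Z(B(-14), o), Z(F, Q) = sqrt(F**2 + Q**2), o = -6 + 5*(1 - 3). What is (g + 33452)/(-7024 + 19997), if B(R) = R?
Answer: 33452/12973 + 2*sqrt(113)/12973 ≈ 2.5802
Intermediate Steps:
o = -16 (o = -6 + 5*(-2) = -6 - 10 = -16)
g = 2*sqrt(113) (g = sqrt((-14)**2 + (-16)**2) = sqrt(196 + 256) = sqrt(452) = 2*sqrt(113) ≈ 21.260)
(g + 33452)/(-7024 + 19997) = (2*sqrt(113) + 33452)/(-7024 + 19997) = (33452 + 2*sqrt(113))/12973 = (33452 + 2*sqrt(113))*(1/12973) = 33452/12973 + 2*sqrt(113)/12973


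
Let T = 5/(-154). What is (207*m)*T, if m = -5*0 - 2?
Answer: 1035/77 ≈ 13.442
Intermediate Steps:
m = -2 (m = 0 - 2 = -2)
T = -5/154 (T = 5*(-1/154) = -5/154 ≈ -0.032468)
(207*m)*T = (207*(-2))*(-5/154) = -414*(-5/154) = 1035/77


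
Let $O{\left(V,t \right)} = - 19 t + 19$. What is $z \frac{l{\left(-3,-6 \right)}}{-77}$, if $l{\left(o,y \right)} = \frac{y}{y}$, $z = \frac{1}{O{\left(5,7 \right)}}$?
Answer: $\frac{1}{8778} \approx 0.00011392$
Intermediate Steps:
$O{\left(V,t \right)} = 19 - 19 t$
$z = - \frac{1}{114}$ ($z = \frac{1}{19 - 133} = \frac{1}{-114} = - \frac{1}{114} \approx -0.0087719$)
$l{\left(o,y \right)} = 1$
$z \frac{l{\left(-3,-6 \right)}}{-77} = - \frac{1 \frac{1}{-77}}{114} = - \frac{1 \left(- \frac{1}{77}\right)}{114} = \left(- \frac{1}{114}\right) \left(- \frac{1}{77}\right) = \frac{1}{8778}$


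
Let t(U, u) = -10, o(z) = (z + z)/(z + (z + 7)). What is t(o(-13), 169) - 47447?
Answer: -47457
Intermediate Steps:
o(z) = 2*z/(7 + 2*z) (o(z) = (2*z)/(z + (7 + z)) = (2*z)/(7 + 2*z) = 2*z/(7 + 2*z))
t(o(-13), 169) - 47447 = -10 - 47447 = -47457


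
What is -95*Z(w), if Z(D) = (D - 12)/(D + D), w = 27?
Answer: -475/18 ≈ -26.389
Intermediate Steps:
Z(D) = (-12 + D)/(2*D) (Z(D) = (-12 + D)/((2*D)) = (-12 + D)*(1/(2*D)) = (-12 + D)/(2*D))
-95*Z(w) = -95*(-12 + 27)/(2*27) = -95*15/(2*27) = -95*5/18 = -475/18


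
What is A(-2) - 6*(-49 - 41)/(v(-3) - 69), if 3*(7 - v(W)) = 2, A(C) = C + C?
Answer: -593/47 ≈ -12.617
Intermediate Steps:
A(C) = 2*C
v(W) = 19/3 (v(W) = 7 - ⅓*2 = 7 - ⅔ = 19/3)
A(-2) - 6*(-49 - 41)/(v(-3) - 69) = 2*(-2) - 6*(-49 - 41)/(19/3 - 69) = -4 - (-540)/(-188/3) = -4 - (-540)*(-3)/188 = -4 - 6*135/94 = -4 - 405/47 = -593/47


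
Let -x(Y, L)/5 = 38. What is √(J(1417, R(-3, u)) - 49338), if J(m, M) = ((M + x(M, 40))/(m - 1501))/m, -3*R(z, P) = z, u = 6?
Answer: 15*I*√1761159543/2834 ≈ 222.12*I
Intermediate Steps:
x(Y, L) = -190 (x(Y, L) = -5*38 = -190)
R(z, P) = -z/3
J(m, M) = (-190 + M)/(m*(-1501 + m)) (J(m, M) = ((M - 190)/(m - 1501))/m = ((-190 + M)/(-1501 + m))/m = (-190 + M)/(m*(-1501 + m)))
√(J(1417, R(-3, u)) - 49338) = √((-190 - ⅓*(-3))/(1417*(-1501 + 1417)) - 49338) = √((1/1417)*(-190 + 1)/(-84) - 49338) = √((1/1417)*(-1/84)*(-189) - 49338) = √(9/5668 - 49338) = √(-279647775/5668) = 15*I*√1761159543/2834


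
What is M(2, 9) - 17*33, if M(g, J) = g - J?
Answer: -568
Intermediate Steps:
M(2, 9) - 17*33 = (2 - 1*9) - 17*33 = (2 - 9) - 561 = -7 - 561 = -568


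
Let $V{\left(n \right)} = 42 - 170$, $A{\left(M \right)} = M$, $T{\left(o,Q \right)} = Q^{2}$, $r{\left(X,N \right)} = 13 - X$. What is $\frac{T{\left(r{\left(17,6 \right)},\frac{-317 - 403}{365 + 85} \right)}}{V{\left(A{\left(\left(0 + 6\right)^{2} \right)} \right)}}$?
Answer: $- \frac{1}{50} \approx -0.02$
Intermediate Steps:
$V{\left(n \right)} = -128$
$\frac{T{\left(r{\left(17,6 \right)},\frac{-317 - 403}{365 + 85} \right)}}{V{\left(A{\left(\left(0 + 6\right)^{2} \right)} \right)}} = \frac{\left(\frac{-317 - 403}{365 + 85}\right)^{2}}{-128} = \left(- \frac{720}{450}\right)^{2} \left(- \frac{1}{128}\right) = \left(\left(-720\right) \frac{1}{450}\right)^{2} \left(- \frac{1}{128}\right) = \left(- \frac{8}{5}\right)^{2} \left(- \frac{1}{128}\right) = \frac{64}{25} \left(- \frac{1}{128}\right) = - \frac{1}{50}$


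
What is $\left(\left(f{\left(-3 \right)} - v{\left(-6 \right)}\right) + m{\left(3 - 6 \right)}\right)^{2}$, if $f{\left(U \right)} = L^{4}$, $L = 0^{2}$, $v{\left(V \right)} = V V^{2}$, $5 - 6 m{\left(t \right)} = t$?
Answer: $\frac{425104}{9} \approx 47234.0$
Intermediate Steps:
$m{\left(t \right)} = \frac{5}{6} - \frac{t}{6}$
$v{\left(V \right)} = V^{3}$
$L = 0$
$f{\left(U \right)} = 0$ ($f{\left(U \right)} = 0^{4} = 0$)
$\left(\left(f{\left(-3 \right)} - v{\left(-6 \right)}\right) + m{\left(3 - 6 \right)}\right)^{2} = \left(\left(0 - \left(-6\right)^{3}\right) + \left(\frac{5}{6} - \frac{3 - 6}{6}\right)\right)^{2} = \left(\left(0 - -216\right) + \left(\frac{5}{6} - \frac{3 - 6}{6}\right)\right)^{2} = \left(\left(0 + 216\right) + \left(\frac{5}{6} - - \frac{1}{2}\right)\right)^{2} = \left(216 + \left(\frac{5}{6} + \frac{1}{2}\right)\right)^{2} = \left(216 + \frac{4}{3}\right)^{2} = \left(\frac{652}{3}\right)^{2} = \frac{425104}{9}$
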